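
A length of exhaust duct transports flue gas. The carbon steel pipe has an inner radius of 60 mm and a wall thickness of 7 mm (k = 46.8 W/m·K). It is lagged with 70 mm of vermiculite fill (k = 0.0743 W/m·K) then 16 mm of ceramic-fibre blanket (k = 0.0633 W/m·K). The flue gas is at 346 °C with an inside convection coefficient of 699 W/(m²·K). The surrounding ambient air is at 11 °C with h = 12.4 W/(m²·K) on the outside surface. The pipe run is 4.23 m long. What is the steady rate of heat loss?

Radial resistances (cylindrical: R_cond = ln(r_o/r_i)/(2πkL), R_conv = 1/(h·2πrL)):
R_inner film = 1/(h_i·2πr₁L) = 1/(699×2π×0.06×4.23) = 8.971×10^-4 K/W
R_carbon steel pipe wall = ln(67/60)/(2π×46.8×4.23) = 8.872×10^-5 K/W
R_vermiculite fill = ln(137/67)/(2π×0.0743×4.23) = 0.3622 K/W
R_ceramic-fibre blanket = ln(153/137)/(2π×0.0633×4.23) = 0.06566 K/W
R_outer film = 1/(h_o·2πr_oL) = 1/(12.4×2π×0.153×4.23) = 0.01983 K/W
R_total = 0.4487 K/W
Q = ΔT/R_total = 335/0.4487

Q ≈ 747 W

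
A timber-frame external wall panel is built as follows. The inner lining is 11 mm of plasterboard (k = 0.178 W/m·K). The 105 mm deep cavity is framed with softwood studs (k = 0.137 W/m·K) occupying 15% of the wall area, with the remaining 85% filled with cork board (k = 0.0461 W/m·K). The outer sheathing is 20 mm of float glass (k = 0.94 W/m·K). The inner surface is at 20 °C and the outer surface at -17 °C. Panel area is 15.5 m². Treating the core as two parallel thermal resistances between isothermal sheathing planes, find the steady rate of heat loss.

Sheathing layers in series; stud and cavity paths in parallel between them.
R_inner = 0.011/(0.178×15.5) = 0.003987 K/W
R_stud  = 0.105/(0.137×0.15×15.5) = 0.3296 K/W
R_cav   = 0.105/(0.0461×0.85×15.5) = 0.1729 K/W
1/R_core = 1/R_stud + 1/R_cav → R_core = 0.1134 K/W
R_outer = 0.02/(0.94×15.5) = 0.001373 K/W
R_total = 0.1188 K/W
Q = ΔT/R_total = 37/0.1188

Q ≈ 312 W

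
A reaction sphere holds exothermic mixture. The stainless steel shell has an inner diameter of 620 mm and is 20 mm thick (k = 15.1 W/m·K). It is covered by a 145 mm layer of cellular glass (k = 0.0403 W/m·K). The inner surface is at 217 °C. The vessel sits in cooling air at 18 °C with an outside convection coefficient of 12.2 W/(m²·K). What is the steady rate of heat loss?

Radial (spherical) resistances in series:
R_stainless steel shell = (1/0.31 − 1/0.33)/(4π×15.1) = 0.00103 K/W
R_cellular glass = (1/0.33 − 1/0.475)/(4π×0.0403) = 1.827 K/W
R_outer film = 1/(h·4πr_o²) = 1/(12.2×4π×0.475²) = 0.02891 K/W
R_total = 1.857 K/W
Q = ΔT/R_total = 199/1.857

Q ≈ 107 W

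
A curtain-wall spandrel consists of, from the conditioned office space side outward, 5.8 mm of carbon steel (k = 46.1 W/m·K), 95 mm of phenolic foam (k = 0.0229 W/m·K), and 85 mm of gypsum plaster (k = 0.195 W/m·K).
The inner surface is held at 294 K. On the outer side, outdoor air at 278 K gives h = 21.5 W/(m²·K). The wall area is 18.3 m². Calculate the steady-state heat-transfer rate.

Model the wall as resistances in series:
R_carbon steel = L/(kA) = 0.0058/(46.1×18.3) = 6.875×10^-6 K/W
R_phenolic foam = L/(kA) = 0.095/(0.0229×18.3) = 0.2267 K/W
R_gypsum plaster = L/(kA) = 0.085/(0.195×18.3) = 0.02382 K/W
R_outer film = 1/(h_o·A) = 1/(21.5×18.3) = 0.002542 K/W
R_total = 0.2531 K/W
Q = ΔT / R_total = 16 / 0.2531

Q ≈ 63.2 W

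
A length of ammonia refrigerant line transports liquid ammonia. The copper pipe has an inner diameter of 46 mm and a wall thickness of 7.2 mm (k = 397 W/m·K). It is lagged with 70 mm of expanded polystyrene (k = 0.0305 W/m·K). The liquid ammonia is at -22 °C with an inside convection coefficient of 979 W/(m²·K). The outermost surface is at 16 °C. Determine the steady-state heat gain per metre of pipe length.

q′ ≈ 6.06 W/m

For a radial system each layer contributes R = ln(r_out/r_in)/(2πkL); films add R = 1/(hA).
R_inner film = 1/(h_i·2πr₁L) = 1/(979×2π×0.023×1) = 0.007068 K/W
R_copper pipe wall = ln(30.2/23)/(2π×397×1) = 1.092×10^-4 K/W
R_expanded polystyrene = ln(100.2/30.2)/(2π×0.0305×1) = 6.258 K/W
R_total = 6.265 K/W
Q = ΔT/R_total = 38/6.265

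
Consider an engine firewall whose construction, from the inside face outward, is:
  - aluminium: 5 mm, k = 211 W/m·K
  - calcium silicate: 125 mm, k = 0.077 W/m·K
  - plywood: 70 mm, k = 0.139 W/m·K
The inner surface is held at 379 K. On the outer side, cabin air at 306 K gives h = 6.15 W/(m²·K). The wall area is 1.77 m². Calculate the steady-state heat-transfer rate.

Q ≈ 56.4 W

Thermal resistances in series:
R_aluminium = L/(kA) = 0.005/(211×1.77) = 1.339×10^-5 K/W
R_calcium silicate = L/(kA) = 0.125/(0.077×1.77) = 0.9172 K/W
R_plywood = L/(kA) = 0.07/(0.139×1.77) = 0.2845 K/W
R_outer film = 1/(h_o·A) = 1/(6.15×1.77) = 0.09187 K/W
R_total = 1.294 K/W
Q = ΔT / R_total = 73 / 1.294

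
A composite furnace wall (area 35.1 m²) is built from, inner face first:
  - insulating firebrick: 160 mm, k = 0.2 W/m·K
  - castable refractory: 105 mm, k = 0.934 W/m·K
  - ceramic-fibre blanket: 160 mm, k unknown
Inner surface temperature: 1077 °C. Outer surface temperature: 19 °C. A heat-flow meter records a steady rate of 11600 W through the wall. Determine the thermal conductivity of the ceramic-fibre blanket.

Model the wall as resistances in series:
R_insulating firebrick = L/(kA) = 0.16/(0.2×35.1) = 0.02279 K/W
R_castable refractory = L/(kA) = 0.105/(0.934×35.1) = 0.003203 K/W
Sum of known resistances R_other = 0.02599 K/W
Total R = ΔT/Q = 1058/11600 = 0.09121 K/W
R_ceramic-fibre blanket = R_total − R_other = 0.06521 K/W
k = L/(R·A) = 0.16/(0.06521×35.1)

k ≈ 0.0699 W/(m·K)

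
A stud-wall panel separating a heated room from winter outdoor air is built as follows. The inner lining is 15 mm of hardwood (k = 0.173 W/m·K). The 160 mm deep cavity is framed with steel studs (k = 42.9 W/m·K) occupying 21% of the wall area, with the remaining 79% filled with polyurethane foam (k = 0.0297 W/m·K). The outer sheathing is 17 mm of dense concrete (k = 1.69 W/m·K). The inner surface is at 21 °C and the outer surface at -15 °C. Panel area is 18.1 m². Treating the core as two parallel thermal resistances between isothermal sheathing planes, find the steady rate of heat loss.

Sheathing layers in series; stud and cavity paths in parallel between them.
R_inner = 0.015/(0.173×18.1) = 0.00479 K/W
R_stud  = 0.16/(42.9×0.21×18.1) = 9.812×10^-4 K/W
R_cav   = 0.16/(0.0297×0.79×18.1) = 0.3768 K/W
1/R_core = 1/R_stud + 1/R_cav → R_core = 9.787×10^-4 K/W
R_outer = 0.017/(1.69×18.1) = 5.558×10^-4 K/W
R_total = 0.006325 K/W
Q = ΔT/R_total = 36/0.006325

Q ≈ 5690 W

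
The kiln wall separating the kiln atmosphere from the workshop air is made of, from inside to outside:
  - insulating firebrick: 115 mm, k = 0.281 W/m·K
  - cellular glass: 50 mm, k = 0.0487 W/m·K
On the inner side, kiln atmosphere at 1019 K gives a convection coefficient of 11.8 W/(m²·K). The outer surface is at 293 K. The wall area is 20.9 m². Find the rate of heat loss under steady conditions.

Q ≈ 9980 W

Treating each layer as a thermal resistance in series:
R_inner film = 1/(h_i·A) = 1/(11.8×20.9) = 0.004055 K/W
R_insulating firebrick = L/(kA) = 0.115/(0.281×20.9) = 0.01958 K/W
R_cellular glass = L/(kA) = 0.05/(0.0487×20.9) = 0.04912 K/W
R_total = 0.07276 K/W
Q = ΔT / R_total = 726 / 0.07276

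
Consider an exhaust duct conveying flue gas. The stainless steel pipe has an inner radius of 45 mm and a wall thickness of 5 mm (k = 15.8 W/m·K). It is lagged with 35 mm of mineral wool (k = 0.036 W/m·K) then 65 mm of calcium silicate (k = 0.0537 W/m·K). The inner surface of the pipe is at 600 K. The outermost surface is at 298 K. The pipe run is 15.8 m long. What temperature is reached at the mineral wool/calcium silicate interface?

T ≈ 424 K

Radial resistances (cylindrical: R_cond = ln(r_o/r_i)/(2πkL), R_conv = 1/(h·2πrL)):
R_stainless steel pipe wall = ln(50/45)/(2π×15.8×15.8) = 6.717×10^-5 K/W
R_mineral wool = ln(85/50)/(2π×0.036×15.8) = 0.1485 K/W
R_calcium silicate = ln(150/85)/(2π×0.0537×15.8) = 0.1065 K/W
R_total = 0.2551 K/W
Q = ΔT/R_total = 302/0.2551
Q = 1180 W
T_interface = T_inner − Q·ΣR(inner→interface) = 600 − 1180×0.1485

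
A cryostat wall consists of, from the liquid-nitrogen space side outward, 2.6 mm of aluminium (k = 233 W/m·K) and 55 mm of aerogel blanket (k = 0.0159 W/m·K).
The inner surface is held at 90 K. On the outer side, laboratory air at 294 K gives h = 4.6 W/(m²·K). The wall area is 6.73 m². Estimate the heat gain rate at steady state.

Using the resistance-network approach (series):
R_aluminium = L/(kA) = 0.0026/(233×6.73) = 1.658×10^-6 K/W
R_aerogel blanket = L/(kA) = 0.055/(0.0159×6.73) = 0.514 K/W
R_outer film = 1/(h_o·A) = 1/(4.6×6.73) = 0.0323 K/W
R_total = 0.5463 K/W
Q = ΔT / R_total = 204 / 0.5463

Q ≈ 373 W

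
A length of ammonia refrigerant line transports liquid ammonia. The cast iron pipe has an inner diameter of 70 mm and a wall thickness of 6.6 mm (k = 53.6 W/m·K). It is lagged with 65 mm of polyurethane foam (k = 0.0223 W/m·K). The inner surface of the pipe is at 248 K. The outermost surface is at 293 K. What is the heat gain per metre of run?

Radial resistances (cylindrical: R_cond = ln(r_o/r_i)/(2πkL), R_conv = 1/(h·2πrL)):
R_cast iron pipe wall = ln(41.6/35)/(2π×53.6×1) = 5.13×10^-4 K/W
R_polyurethane foam = ln(106.6/41.6)/(2π×0.0223×1) = 6.716 K/W
R_total = 6.716 K/W
Q = ΔT/R_total = 45/6.716

q′ ≈ 6.7 W/m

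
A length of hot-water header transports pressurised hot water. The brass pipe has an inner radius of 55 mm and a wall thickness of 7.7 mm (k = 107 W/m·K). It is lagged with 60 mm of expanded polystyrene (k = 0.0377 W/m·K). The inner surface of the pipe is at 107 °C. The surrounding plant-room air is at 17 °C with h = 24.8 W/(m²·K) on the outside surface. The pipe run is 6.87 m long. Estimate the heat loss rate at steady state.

Q ≈ 214 W

For a radial system each layer contributes R = ln(r_out/r_in)/(2πkL); films add R = 1/(hA).
R_brass pipe wall = ln(62.7/55)/(2π×107×6.87) = 2.837×10^-5 K/W
R_expanded polystyrene = ln(122.7/62.7)/(2π×0.0377×6.87) = 0.4126 K/W
R_outer film = 1/(h_o·2πr_oL) = 1/(24.8×2π×0.1227×6.87) = 0.007613 K/W
R_total = 0.4202 K/W
Q = ΔT/R_total = 90/0.4202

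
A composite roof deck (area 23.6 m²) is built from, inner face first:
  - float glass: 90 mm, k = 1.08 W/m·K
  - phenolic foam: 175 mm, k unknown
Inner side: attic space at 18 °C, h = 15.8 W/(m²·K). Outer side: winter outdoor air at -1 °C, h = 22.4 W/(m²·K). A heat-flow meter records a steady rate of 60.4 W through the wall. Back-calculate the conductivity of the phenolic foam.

k ≈ 0.0242 W/(m·K)

Model the wall as resistances in series:
R_inner film = 1/(h_i·A) = 1/(15.8×23.6) = 0.002682 K/W
R_float glass = L/(kA) = 0.09/(1.08×23.6) = 0.003531 K/W
R_outer film = 1/(h_o·A) = 1/(22.4×23.6) = 0.001892 K/W
Sum of known resistances R_other = 0.008105 K/W
Total R = ΔT/Q = 19/60.4 = 0.3146 K/W
R_phenolic foam = R_total − R_other = 0.3065 K/W
k = L/(R·A) = 0.175/(0.3065×23.6)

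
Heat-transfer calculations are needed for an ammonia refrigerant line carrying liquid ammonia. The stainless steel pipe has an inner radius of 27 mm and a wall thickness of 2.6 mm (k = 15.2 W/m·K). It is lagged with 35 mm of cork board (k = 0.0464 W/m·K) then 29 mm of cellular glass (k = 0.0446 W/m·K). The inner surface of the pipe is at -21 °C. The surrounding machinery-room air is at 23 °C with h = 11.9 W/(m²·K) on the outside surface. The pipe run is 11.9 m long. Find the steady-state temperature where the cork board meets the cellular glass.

Cylindrical conduction, so R = ln(r₂/r₁)/(2πkL) per layer, in series:
R_stainless steel pipe wall = ln(29.6/27)/(2π×15.2×11.9) = 8.09×10^-5 K/W
R_cork board = ln(64.6/29.6)/(2π×0.0464×11.9) = 0.225 K/W
R_cellular glass = ln(93.6/64.6)/(2π×0.0446×11.9) = 0.1112 K/W
R_outer film = 1/(h_o·2πr_oL) = 1/(11.9×2π×0.0936×11.9) = 0.01201 K/W
R_total = 0.3482 K/W
Q = ΔT/R_total = 44/0.3482
Q = 126 W
T_interface = T_inner + Q·ΣR(inner→interface) = -21 + 126×0.225

T ≈ 7.43 °C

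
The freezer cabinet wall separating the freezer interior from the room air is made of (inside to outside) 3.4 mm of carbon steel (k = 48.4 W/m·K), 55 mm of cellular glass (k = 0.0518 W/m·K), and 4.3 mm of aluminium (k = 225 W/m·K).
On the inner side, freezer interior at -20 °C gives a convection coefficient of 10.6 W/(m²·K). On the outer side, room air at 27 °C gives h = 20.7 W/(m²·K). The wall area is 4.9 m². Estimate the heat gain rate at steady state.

Q ≈ 191 W

Thermal resistances in series:
R_inner film = 1/(h_i·A) = 1/(10.6×4.9) = 0.01925 K/W
R_carbon steel = L/(kA) = 0.0034/(48.4×4.9) = 1.434×10^-5 K/W
R_cellular glass = L/(kA) = 0.055/(0.0518×4.9) = 0.2167 K/W
R_aluminium = L/(kA) = 0.0043/(225×4.9) = 3.9×10^-6 K/W
R_outer film = 1/(h_o·A) = 1/(20.7×4.9) = 0.009859 K/W
R_total = 0.2458 K/W
Q = ΔT / R_total = 47 / 0.2458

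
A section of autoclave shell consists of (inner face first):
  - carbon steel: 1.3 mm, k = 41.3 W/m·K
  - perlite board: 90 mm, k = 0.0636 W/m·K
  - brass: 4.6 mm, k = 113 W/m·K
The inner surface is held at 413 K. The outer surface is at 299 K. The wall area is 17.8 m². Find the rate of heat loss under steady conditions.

Thermal resistances in series:
R_carbon steel = L/(kA) = 0.0013/(41.3×17.8) = 1.768×10^-6 K/W
R_perlite board = L/(kA) = 0.09/(0.0636×17.8) = 0.0795 K/W
R_brass = L/(kA) = 0.0046/(113×17.8) = 2.287×10^-6 K/W
R_total = 0.0795 K/W
Q = ΔT / R_total = 114 / 0.0795

Q ≈ 1430 W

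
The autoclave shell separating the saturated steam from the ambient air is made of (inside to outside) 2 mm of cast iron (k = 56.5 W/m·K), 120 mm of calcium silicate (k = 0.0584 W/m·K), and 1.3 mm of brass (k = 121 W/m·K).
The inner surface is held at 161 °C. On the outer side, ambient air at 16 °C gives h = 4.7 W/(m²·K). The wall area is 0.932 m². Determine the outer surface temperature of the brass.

T ≈ 29.6 °C

Thermal resistances in series:
R_cast iron = L/(kA) = 0.002/(56.5×0.932) = 3.798×10^-5 K/W
R_calcium silicate = L/(kA) = 0.12/(0.0584×0.932) = 2.205 K/W
R_brass = L/(kA) = 0.0013/(121×0.932) = 1.153×10^-5 K/W
R_outer film = 1/(h_o·A) = 1/(4.7×0.932) = 0.2283 K/W
R_total = 2.433 K/W;  Q = ΔT/R_total = 145/2.433 = 59.6 W
T_interface = T_inner − Q·ΣR(inner→interface) = 161 − 59.6×2.205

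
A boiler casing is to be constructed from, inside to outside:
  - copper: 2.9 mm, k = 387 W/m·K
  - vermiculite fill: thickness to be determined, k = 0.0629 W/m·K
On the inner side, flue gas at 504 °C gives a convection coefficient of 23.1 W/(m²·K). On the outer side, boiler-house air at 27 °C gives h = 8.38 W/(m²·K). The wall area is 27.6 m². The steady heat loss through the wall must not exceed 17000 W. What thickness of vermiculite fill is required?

L ≈ 38.5 mm

Model the wall as resistances in series:
R_inner film = 1/(h_i·A) = 1/(23.1×27.6) = 0.001568 K/W
R_copper = L/(kA) = 0.0029/(387×27.6) = 2.715×10^-7 K/W
R_outer film = 1/(h_o·A) = 1/(8.38×27.6) = 0.004324 K/W
Sum of the known resistances R_other = 0.005892 K/W
Required total resistance R_tot = ΔT/Q_allow = 477/17000 = 0.02806 K/W
R_vermiculite fill = R_tot − R_other = 0.02217 K/W
L = R·k·A = 0.02217×0.0629×27.6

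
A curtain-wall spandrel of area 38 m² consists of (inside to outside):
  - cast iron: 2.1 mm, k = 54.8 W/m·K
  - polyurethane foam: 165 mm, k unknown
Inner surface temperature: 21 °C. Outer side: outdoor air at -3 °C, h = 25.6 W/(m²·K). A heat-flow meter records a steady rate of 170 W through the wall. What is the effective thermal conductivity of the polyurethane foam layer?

Using the resistance-network approach (series):
R_cast iron = L/(kA) = 0.0021/(54.8×38) = 1.008×10^-6 K/W
R_outer film = 1/(h_o·A) = 1/(25.6×38) = 0.001028 K/W
Sum of known resistances R_other = 0.001029 K/W
Total R = ΔT/Q = 24/170 = 0.1412 K/W
R_polyurethane foam = R_total − R_other = 0.1401 K/W
k = L/(R·A) = 0.165/(0.1401×38)

k ≈ 0.031 W/(m·K)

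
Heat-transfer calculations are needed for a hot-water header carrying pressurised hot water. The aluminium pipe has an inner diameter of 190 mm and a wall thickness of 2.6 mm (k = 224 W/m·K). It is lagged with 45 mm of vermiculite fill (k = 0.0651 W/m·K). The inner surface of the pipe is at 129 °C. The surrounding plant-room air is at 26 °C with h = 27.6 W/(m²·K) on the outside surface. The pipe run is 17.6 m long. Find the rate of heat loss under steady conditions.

Q ≈ 1870 W

For a radial system each layer contributes R = ln(r_out/r_in)/(2πkL); films add R = 1/(hA).
R_aluminium pipe wall = ln(97.6/95)/(2π×224×17.6) = 1.09×10^-6 K/W
R_vermiculite fill = ln(142.6/97.6)/(2π×0.0651×17.6) = 0.05267 K/W
R_outer film = 1/(h_o·2πr_oL) = 1/(27.6×2π×0.1426×17.6) = 0.002298 K/W
R_total = 0.05497 K/W
Q = ΔT/R_total = 103/0.05497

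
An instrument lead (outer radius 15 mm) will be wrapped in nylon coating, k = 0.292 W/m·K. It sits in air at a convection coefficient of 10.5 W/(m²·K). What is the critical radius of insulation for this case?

r_cr ≈ 27.8 mm

For a cylinder r_cr = k/h = 0.292/10.5
r_cr = 27.8 mm; since the bare radius (15 mm) is below r_cr, adding a thin layer of insulation will *increase* heat loss.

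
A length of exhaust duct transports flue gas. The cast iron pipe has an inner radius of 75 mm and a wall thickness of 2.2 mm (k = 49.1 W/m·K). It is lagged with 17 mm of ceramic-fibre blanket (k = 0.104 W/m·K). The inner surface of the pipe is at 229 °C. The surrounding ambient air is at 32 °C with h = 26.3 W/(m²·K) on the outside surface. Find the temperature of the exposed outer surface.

Cylindrical conduction, so R = ln(r₂/r₁)/(2πkL) per layer, in series:
R_cast iron pipe wall = ln(77.2/75)/(2π×49.1×1) = 9.371×10^-5 K/W
R_ceramic-fibre blanket = ln(94.2/77.2)/(2π×0.104×1) = 0.3046 K/W
R_outer film = 1/(h_o·2πr_oL) = 1/(26.3×2π×0.0942×1) = 0.06424 K/W
R_total = 0.3689 K/W
Q = ΔT/R_total = 197/0.3689
Q = 534 W/m
T_interface = T_inner − Q·ΣR(inner→interface) = 229 − 534×0.3047

T ≈ 66.3 °C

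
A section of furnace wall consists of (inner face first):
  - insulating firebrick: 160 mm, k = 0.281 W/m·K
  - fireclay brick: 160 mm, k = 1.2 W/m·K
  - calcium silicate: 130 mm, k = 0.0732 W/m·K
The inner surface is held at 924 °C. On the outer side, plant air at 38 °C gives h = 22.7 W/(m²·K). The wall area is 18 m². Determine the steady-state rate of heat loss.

Q ≈ 6320 W

Model the wall as resistances in series:
R_insulating firebrick = L/(kA) = 0.16/(0.281×18) = 0.03163 K/W
R_fireclay brick = L/(kA) = 0.16/(1.2×18) = 0.007407 K/W
R_calcium silicate = L/(kA) = 0.13/(0.0732×18) = 0.09866 K/W
R_outer film = 1/(h_o·A) = 1/(22.7×18) = 0.002447 K/W
R_total = 0.1402 K/W
Q = ΔT / R_total = 886 / 0.1402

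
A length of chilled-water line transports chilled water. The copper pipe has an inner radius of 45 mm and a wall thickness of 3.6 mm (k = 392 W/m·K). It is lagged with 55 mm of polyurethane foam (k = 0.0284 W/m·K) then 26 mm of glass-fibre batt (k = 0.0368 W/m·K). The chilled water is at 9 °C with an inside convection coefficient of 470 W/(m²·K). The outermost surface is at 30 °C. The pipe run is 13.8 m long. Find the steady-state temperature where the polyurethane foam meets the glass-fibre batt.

Per-layer cylindrical resistances, series-summed:
R_inner film = 1/(h_i·2πr₁L) = 1/(470×2π×0.045×13.8) = 5.453×10^-4 K/W
R_copper pipe wall = ln(48.6/45)/(2π×392×13.8) = 2.264×10^-6 K/W
R_polyurethane foam = ln(103.6/48.6)/(2π×0.0284×13.8) = 0.3074 K/W
R_glass-fibre batt = ln(129.6/103.6)/(2π×0.0368×13.8) = 0.07017 K/W
R_total = 0.3781 K/W
Q = ΔT/R_total = 21/0.3781
Q = 55.5 W
T_interface = T_inner + Q·ΣR(inner→interface) = 9 + 55.5×0.3079

T ≈ 26.1 °C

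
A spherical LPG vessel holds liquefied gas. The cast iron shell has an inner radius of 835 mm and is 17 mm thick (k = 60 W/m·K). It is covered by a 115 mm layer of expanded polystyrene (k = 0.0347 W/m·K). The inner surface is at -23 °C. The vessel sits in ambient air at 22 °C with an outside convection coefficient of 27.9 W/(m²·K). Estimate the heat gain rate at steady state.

Radial (spherical) resistances in series:
R_cast iron shell = (1/0.835 − 1/0.852)/(4π×60) = 3.169×10^-5 K/W
R_expanded polystyrene = (1/0.852 − 1/0.967)/(4π×0.0347) = 0.3201 K/W
R_outer film = 1/(h·4πr_o²) = 1/(27.9×4π×0.967²) = 0.00305 K/W
R_total = 0.3232 K/W
Q = ΔT/R_total = 45/0.3232

Q ≈ 139 W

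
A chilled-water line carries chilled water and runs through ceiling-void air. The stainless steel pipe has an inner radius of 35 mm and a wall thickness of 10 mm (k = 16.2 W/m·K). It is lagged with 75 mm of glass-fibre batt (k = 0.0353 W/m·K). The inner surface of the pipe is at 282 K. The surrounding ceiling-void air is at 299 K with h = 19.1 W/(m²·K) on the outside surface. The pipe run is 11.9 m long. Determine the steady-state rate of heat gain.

Q ≈ 45 W

For a radial system each layer contributes R = ln(r_out/r_in)/(2πkL); films add R = 1/(hA).
R_stainless steel pipe wall = ln(45/35)/(2π×16.2×11.9) = 2.075×10^-4 K/W
R_glass-fibre batt = ln(120/45)/(2π×0.0353×11.9) = 0.3716 K/W
R_outer film = 1/(h_o·2πr_oL) = 1/(19.1×2π×0.12×11.9) = 0.005835 K/W
R_total = 0.3777 K/W
Q = ΔT/R_total = 17/0.3777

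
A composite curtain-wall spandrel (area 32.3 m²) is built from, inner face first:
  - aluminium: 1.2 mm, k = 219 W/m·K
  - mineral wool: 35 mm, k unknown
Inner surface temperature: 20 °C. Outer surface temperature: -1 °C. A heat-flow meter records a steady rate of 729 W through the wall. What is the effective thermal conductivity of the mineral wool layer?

k ≈ 0.0376 W/(m·K)

Treating each layer as a thermal resistance in series:
R_aluminium = L/(kA) = 0.0012/(219×32.3) = 1.696×10^-7 K/W
Sum of known resistances R_other = 1.696×10^-7 K/W
Total R = ΔT/Q = 21/729 = 0.02881 K/W
R_mineral wool = R_total − R_other = 0.02881 K/W
k = L/(R·A) = 0.035/(0.02881×32.3)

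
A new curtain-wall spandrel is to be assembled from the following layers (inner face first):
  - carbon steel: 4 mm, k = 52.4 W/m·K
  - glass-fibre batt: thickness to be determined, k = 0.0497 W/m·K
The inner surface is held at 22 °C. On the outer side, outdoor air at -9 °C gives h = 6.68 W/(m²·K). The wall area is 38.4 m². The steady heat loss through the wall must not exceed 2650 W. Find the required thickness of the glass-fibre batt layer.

Model the wall as resistances in series:
R_carbon steel = L/(kA) = 0.004/(52.4×38.4) = 1.988×10^-6 K/W
R_outer film = 1/(h_o·A) = 1/(6.68×38.4) = 0.003898 K/W
Sum of the known resistances R_other = 0.0039 K/W
Required total resistance R_tot = ΔT/Q_allow = 31/2650 = 0.0117 K/W
R_glass-fibre batt = R_tot − R_other = 0.007798 K/W
L = R·k·A = 0.007798×0.0497×38.4

L ≈ 14.9 mm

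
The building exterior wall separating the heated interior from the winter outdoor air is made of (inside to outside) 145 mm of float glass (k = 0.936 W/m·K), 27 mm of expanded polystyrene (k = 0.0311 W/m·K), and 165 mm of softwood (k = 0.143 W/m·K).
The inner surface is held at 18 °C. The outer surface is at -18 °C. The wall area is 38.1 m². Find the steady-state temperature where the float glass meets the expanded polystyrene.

T ≈ 15.4 °C

Model the wall as resistances in series:
R_float glass = L/(kA) = 0.145/(0.936×38.1) = 0.004066 K/W
R_expanded polystyrene = L/(kA) = 0.027/(0.0311×38.1) = 0.02279 K/W
R_softwood = L/(kA) = 0.165/(0.143×38.1) = 0.03028 K/W
R_total = 0.05714 K/W;  Q = ΔT/R_total = 36/0.05714 = 630.1 W
T_interface = T_inner − Q·ΣR(inner→interface) = 18 − 630×0.004066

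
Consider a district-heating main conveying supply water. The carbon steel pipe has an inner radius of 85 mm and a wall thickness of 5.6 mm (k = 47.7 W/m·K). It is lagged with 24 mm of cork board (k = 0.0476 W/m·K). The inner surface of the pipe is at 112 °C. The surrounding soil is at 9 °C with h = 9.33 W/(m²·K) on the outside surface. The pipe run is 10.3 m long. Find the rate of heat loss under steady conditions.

Q ≈ 1130 W

Cylindrical conduction, so R = ln(r₂/r₁)/(2πkL) per layer, in series:
R_carbon steel pipe wall = ln(90.6/85)/(2π×47.7×10.3) = 2.067×10^-5 K/W
R_cork board = ln(114.6/90.6)/(2π×0.0476×10.3) = 0.07628 K/W
R_outer film = 1/(h_o·2πr_oL) = 1/(9.33×2π×0.1146×10.3) = 0.01445 K/W
R_total = 0.09076 K/W
Q = ΔT/R_total = 103/0.09076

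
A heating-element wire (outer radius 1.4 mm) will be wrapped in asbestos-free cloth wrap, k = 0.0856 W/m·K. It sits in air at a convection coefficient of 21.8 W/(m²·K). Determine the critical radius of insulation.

r_cr ≈ 3.93 mm

For a cylinder r_cr = k/h = 0.0856/21.8
r_cr = 3.93 mm; since the bare radius (1.4 mm) is below r_cr, adding a thin layer of insulation will *increase* heat loss.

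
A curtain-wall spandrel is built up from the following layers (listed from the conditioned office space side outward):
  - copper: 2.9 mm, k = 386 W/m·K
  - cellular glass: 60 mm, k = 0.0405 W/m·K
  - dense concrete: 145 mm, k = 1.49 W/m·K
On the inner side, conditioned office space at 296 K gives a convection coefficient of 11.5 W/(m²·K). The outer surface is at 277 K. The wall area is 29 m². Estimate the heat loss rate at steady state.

Q ≈ 331 W

Treating each layer as a thermal resistance in series:
R_inner film = 1/(h_i·A) = 1/(11.5×29) = 0.002999 K/W
R_copper = L/(kA) = 0.0029/(386×29) = 2.591×10^-7 K/W
R_cellular glass = L/(kA) = 0.06/(0.0405×29) = 0.05109 K/W
R_dense concrete = L/(kA) = 0.145/(1.49×29) = 0.003356 K/W
R_total = 0.05744 K/W
Q = ΔT / R_total = 19 / 0.05744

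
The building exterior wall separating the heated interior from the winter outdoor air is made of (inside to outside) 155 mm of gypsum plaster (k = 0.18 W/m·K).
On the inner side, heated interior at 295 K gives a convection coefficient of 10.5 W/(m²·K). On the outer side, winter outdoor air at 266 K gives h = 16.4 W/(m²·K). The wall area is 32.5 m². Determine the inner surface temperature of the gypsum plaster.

T ≈ 292 K

Using the resistance-network approach (series):
R_inner film = 1/(h_i·A) = 1/(10.5×32.5) = 0.00293 K/W
R_gypsum plaster = L/(kA) = 0.155/(0.18×32.5) = 0.0265 K/W
R_outer film = 1/(h_o·A) = 1/(16.4×32.5) = 0.001876 K/W
R_total = 0.0313 K/W;  Q = ΔT/R_total = 29/0.0313 = 926.4 W
T_interface = T_inner − Q·ΣR(inner→interface) = 295 − 926×0.00293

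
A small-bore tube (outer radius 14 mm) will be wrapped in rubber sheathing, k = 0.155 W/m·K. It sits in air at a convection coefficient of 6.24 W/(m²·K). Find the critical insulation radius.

For a cylinder r_cr = k/h = 0.155/6.24
r_cr = 24.8 mm; since the bare radius (14 mm) is below r_cr, adding a thin layer of insulation will *increase* heat loss.

r_cr ≈ 24.8 mm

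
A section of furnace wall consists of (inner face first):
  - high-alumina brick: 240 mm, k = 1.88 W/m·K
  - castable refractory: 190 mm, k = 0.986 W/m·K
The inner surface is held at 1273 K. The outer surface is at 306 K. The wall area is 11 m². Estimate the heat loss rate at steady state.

Q ≈ 33200 W

Using the resistance-network approach (series):
R_high-alumina brick = L/(kA) = 0.24/(1.88×11) = 0.01161 K/W
R_castable refractory = L/(kA) = 0.19/(0.986×11) = 0.01752 K/W
R_total = 0.02912 K/W
Q = ΔT / R_total = 967 / 0.02912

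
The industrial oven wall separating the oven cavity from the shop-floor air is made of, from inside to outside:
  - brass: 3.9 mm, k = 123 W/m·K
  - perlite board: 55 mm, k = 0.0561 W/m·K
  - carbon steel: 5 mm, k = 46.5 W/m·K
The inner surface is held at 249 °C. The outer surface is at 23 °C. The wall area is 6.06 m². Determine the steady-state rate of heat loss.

Q ≈ 1400 W

Using the resistance-network approach (series):
R_brass = L/(kA) = 0.0039/(123×6.06) = 5.232×10^-6 K/W
R_perlite board = L/(kA) = 0.055/(0.0561×6.06) = 0.1618 K/W
R_carbon steel = L/(kA) = 0.005/(46.5×6.06) = 1.774×10^-5 K/W
R_total = 0.1618 K/W
Q = ΔT / R_total = 226 / 0.1618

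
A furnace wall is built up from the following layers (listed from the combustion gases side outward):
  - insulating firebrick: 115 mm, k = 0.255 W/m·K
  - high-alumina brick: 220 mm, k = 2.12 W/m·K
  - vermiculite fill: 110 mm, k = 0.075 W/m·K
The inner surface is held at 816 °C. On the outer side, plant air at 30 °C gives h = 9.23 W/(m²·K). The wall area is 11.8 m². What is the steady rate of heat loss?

Model the wall as resistances in series:
R_insulating firebrick = L/(kA) = 0.115/(0.255×11.8) = 0.03822 K/W
R_high-alumina brick = L/(kA) = 0.22/(2.12×11.8) = 0.008794 K/W
R_vermiculite fill = L/(kA) = 0.11/(0.075×11.8) = 0.1243 K/W
R_outer film = 1/(h_o·A) = 1/(9.23×11.8) = 0.009182 K/W
R_total = 0.1805 K/W
Q = ΔT / R_total = 786 / 0.1805

Q ≈ 4350 W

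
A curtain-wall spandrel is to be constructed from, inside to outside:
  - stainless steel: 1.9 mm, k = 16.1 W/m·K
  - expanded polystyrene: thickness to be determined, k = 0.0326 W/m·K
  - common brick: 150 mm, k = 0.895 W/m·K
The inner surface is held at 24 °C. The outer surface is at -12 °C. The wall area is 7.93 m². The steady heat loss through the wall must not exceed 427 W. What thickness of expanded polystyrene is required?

L ≈ 16.3 mm

Using the resistance-network approach (series):
R_stainless steel = L/(kA) = 0.0019/(16.1×7.93) = 1.488×10^-5 K/W
R_common brick = L/(kA) = 0.15/(0.895×7.93) = 0.02113 K/W
Sum of the known resistances R_other = 0.02115 K/W
Required total resistance R_tot = ΔT/Q_allow = 36/427 = 0.08431 K/W
R_expanded polystyrene = R_tot − R_other = 0.06316 K/W
L = R·k·A = 0.06316×0.0326×7.93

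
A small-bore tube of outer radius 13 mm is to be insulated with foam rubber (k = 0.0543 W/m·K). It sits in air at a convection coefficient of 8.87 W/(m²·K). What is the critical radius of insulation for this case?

r_cr ≈ 6.12 mm

For a cylinder r_cr = k/h = 0.0543/8.87
r_cr = 6.12 mm; since the bare radius (13 mm) is above r_cr, any added insulation will reduce heat loss.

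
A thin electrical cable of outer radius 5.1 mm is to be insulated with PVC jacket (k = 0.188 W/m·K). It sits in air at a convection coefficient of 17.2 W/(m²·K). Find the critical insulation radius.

For a cylinder r_cr = k/h = 0.188/17.2
r_cr = 10.9 mm; since the bare radius (5.1 mm) is below r_cr, adding a thin layer of insulation will *increase* heat loss.

r_cr ≈ 10.9 mm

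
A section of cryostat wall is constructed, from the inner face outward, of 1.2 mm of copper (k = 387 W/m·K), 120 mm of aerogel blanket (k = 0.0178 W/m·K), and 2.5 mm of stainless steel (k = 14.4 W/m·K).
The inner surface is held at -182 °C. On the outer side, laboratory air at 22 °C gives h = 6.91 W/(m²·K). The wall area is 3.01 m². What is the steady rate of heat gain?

Q ≈ 89.2 W

Using the resistance-network approach (series):
R_copper = L/(kA) = 0.0012/(387×3.01) = 1.03×10^-6 K/W
R_aerogel blanket = L/(kA) = 0.12/(0.0178×3.01) = 2.24 K/W
R_stainless steel = L/(kA) = 0.0025/(14.4×3.01) = 5.768×10^-5 K/W
R_outer film = 1/(h_o·A) = 1/(6.91×3.01) = 0.04808 K/W
R_total = 2.288 K/W
Q = ΔT / R_total = 204 / 2.288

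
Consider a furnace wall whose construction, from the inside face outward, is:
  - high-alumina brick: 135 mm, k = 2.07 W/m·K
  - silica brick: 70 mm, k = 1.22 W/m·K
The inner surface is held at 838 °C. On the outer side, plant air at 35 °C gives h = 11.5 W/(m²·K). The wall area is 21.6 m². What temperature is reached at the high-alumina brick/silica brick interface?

T ≈ 588 °C

Model the wall as resistances in series:
R_high-alumina brick = L/(kA) = 0.135/(2.07×21.6) = 0.003019 K/W
R_silica brick = L/(kA) = 0.07/(1.22×21.6) = 0.002656 K/W
R_outer film = 1/(h_o·A) = 1/(11.5×21.6) = 0.004026 K/W
R_total = 0.009701 K/W;  Q = ΔT/R_total = 803/0.009701 = 82770 W
T_interface = T_inner − Q·ΣR(inner→interface) = 838 − 82800×0.003019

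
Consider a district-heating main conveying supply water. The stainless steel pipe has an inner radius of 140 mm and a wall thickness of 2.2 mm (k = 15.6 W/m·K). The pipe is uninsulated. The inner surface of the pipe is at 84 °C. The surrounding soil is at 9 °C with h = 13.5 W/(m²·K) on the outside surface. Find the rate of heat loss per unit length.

q′ ≈ 903 W/m

For a radial system each layer contributes R = ln(r_out/r_in)/(2πkL); films add R = 1/(hA).
R_stainless steel pipe wall = ln(142.2/140)/(2π×15.6×1) = 1.591×10^-4 K/W
R_outer film = 1/(h_o·2πr_oL) = 1/(13.5×2π×0.1422×1) = 0.08291 K/W
R_total = 0.08307 K/W
Q = ΔT/R_total = 75/0.08307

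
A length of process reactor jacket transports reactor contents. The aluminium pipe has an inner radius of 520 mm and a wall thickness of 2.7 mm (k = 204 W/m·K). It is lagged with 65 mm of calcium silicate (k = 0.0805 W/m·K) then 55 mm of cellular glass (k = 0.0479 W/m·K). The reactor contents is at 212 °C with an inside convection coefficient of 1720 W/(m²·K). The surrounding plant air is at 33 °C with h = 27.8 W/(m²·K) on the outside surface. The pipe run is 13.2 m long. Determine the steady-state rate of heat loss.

Q ≈ 4390 W

Radial resistances (cylindrical: R_cond = ln(r_o/r_i)/(2πkL), R_conv = 1/(h·2πrL)):
R_inner film = 1/(h_i·2πr₁L) = 1/(1720×2π×0.52×13.2) = 1.348×10^-5 K/W
R_aluminium pipe wall = ln(522.7/520)/(2π×204×13.2) = 3.061×10^-7 K/W
R_calcium silicate = ln(587.7/522.7)/(2π×0.0805×13.2) = 0.01756 K/W
R_cellular glass = ln(642.7/587.7)/(2π×0.0479×13.2) = 0.02252 K/W
R_outer film = 1/(h_o·2πr_oL) = 1/(27.8×2π×0.6427×13.2) = 6.748×10^-4 K/W
R_total = 0.04076 K/W
Q = ΔT/R_total = 179/0.04076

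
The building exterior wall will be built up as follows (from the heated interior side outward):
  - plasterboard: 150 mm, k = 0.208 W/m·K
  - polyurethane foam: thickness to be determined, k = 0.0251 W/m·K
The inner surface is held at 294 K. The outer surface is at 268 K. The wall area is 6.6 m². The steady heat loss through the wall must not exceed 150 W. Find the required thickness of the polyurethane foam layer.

L ≈ 10.6 mm

Using the resistance-network approach (series):
R_plasterboard = L/(kA) = 0.15/(0.208×6.6) = 0.1093 K/W
Sum of the known resistances R_other = 0.1093 K/W
Required total resistance R_tot = ΔT/Q_allow = 26/150 = 0.1733 K/W
R_polyurethane foam = R_tot − R_other = 0.06407 K/W
L = R·k·A = 0.06407×0.0251×6.6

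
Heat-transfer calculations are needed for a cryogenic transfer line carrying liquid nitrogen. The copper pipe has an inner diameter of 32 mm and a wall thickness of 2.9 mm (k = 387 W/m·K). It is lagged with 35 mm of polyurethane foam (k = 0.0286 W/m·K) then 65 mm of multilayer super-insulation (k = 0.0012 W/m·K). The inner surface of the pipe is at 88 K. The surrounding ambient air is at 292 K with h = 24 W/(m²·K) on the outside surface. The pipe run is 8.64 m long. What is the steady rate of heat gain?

Q ≈ 15.9 W

Treating each annulus and film as a series resistance:
R_copper pipe wall = ln(18.9/16)/(2π×387×8.64) = 7.929×10^-6 K/W
R_polyurethane foam = ln(53.9/18.9)/(2π×0.0286×8.64) = 0.675 K/W
R_multilayer super-insulation = ln(118.9/53.9)/(2π×0.0012×8.64) = 12.14 K/W
R_outer film = 1/(h_o·2πr_oL) = 1/(24×2π×0.1189×8.64) = 0.006455 K/W
R_total = 12.83 K/W
Q = ΔT/R_total = 204/12.83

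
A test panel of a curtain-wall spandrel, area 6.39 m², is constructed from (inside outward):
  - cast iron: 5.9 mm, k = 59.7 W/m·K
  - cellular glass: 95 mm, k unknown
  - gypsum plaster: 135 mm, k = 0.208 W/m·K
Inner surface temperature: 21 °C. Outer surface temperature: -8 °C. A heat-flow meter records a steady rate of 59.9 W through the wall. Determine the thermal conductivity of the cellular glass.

Series thermal resistances:
R_cast iron = L/(kA) = 0.0059/(59.7×6.39) = 1.547×10^-5 K/W
R_gypsum plaster = L/(kA) = 0.135/(0.208×6.39) = 0.1016 K/W
Sum of known resistances R_other = 0.1016 K/W
Total R = ΔT/Q = 29/59.9 = 0.4841 K/W
R_cellular glass = R_total − R_other = 0.3826 K/W
k = L/(R·A) = 0.095/(0.3826×6.39)

k ≈ 0.0389 W/(m·K)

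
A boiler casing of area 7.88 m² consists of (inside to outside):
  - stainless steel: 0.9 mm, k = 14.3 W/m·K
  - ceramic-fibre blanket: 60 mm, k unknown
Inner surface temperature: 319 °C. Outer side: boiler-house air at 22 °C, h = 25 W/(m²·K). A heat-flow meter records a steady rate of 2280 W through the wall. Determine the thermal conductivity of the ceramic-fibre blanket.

Series thermal resistances:
R_stainless steel = L/(kA) = 0.0009/(14.3×7.88) = 7.987×10^-6 K/W
R_outer film = 1/(h_o·A) = 1/(25×7.88) = 0.005076 K/W
Sum of known resistances R_other = 0.005084 K/W
Total R = ΔT/Q = 297/2280 = 0.1303 K/W
R_ceramic-fibre blanket = R_total − R_other = 0.1252 K/W
k = L/(R·A) = 0.06/(0.1252×7.88)

k ≈ 0.0608 W/(m·K)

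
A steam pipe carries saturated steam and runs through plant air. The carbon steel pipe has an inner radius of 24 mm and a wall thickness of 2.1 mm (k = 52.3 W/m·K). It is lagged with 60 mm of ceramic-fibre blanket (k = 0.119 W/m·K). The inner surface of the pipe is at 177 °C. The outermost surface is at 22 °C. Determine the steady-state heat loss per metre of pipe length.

q′ ≈ 97.1 W/m

Radial resistances (cylindrical: R_cond = ln(r_o/r_i)/(2πkL), R_conv = 1/(h·2πrL)):
R_carbon steel pipe wall = ln(26.1/24)/(2π×52.3×1) = 2.553×10^-4 K/W
R_ceramic-fibre blanket = ln(86.1/26.1)/(2π×0.119×1) = 1.596 K/W
R_total = 1.597 K/W
Q = ΔT/R_total = 155/1.597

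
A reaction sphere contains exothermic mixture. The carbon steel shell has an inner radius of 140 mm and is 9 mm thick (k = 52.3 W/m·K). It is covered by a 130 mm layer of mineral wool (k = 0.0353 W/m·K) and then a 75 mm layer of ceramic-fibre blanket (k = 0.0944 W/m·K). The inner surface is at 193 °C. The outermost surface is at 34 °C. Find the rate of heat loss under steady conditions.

Each spherical layer contributes R = (1/r_i − 1/r_o)/(4πk):
R_carbon steel shell = (1/0.14 − 1/0.149)/(4π×52.3) = 6.565×10^-4 K/W
R_mineral wool = (1/0.149 − 1/0.279)/(4π×0.0353) = 7.05 K/W
R_ceramic-fibre blanket = (1/0.279 − 1/0.354)/(4π×0.0944) = 0.6401 K/W
R_total = 7.69 K/W
Q = ΔT/R_total = 159/7.69

Q ≈ 20.7 W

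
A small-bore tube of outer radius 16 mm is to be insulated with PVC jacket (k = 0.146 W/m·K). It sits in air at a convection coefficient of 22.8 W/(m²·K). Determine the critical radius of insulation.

For a cylinder r_cr = k/h = 0.146/22.8
r_cr = 6.4 mm; since the bare radius (16 mm) is above r_cr, any added insulation will reduce heat loss.

r_cr ≈ 6.4 mm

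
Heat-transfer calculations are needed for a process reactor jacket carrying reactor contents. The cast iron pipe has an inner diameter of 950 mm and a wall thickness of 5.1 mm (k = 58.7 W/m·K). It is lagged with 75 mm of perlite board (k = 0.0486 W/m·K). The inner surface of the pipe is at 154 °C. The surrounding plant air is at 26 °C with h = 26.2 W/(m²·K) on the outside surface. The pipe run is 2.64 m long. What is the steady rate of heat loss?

Q ≈ 695 W

For a radial system each layer contributes R = ln(r_out/r_in)/(2πkL); films add R = 1/(hA).
R_cast iron pipe wall = ln(480.1/475)/(2π×58.7×2.64) = 1.097×10^-5 K/W
R_perlite board = ln(555.1/480.1)/(2π×0.0486×2.64) = 0.1801 K/W
R_outer film = 1/(h_o·2πr_oL) = 1/(26.2×2π×0.5551×2.64) = 0.004145 K/W
R_total = 0.1842 K/W
Q = ΔT/R_total = 128/0.1842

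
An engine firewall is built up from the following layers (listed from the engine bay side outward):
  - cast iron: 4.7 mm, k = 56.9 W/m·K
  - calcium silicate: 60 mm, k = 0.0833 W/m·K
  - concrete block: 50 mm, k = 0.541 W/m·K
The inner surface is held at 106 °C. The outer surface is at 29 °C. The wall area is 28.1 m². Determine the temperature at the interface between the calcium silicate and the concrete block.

T ≈ 37.8 °C

Treating each layer as a thermal resistance in series:
R_cast iron = L/(kA) = 0.0047/(56.9×28.1) = 2.94×10^-6 K/W
R_calcium silicate = L/(kA) = 0.06/(0.0833×28.1) = 0.02563 K/W
R_concrete block = L/(kA) = 0.05/(0.541×28.1) = 0.003289 K/W
R_total = 0.02892 K/W;  Q = ΔT/R_total = 77/0.02892 = 2662 W
T_interface = T_inner − Q·ΣR(inner→interface) = 106 − 2660×0.02564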